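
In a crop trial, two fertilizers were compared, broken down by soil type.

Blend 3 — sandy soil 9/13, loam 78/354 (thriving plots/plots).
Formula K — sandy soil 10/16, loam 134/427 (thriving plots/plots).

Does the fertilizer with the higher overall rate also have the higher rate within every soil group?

Sandy soil: Blend 3 9/13 = 69.2%, Formula K 10/16 = 62.5% → Blend 3
Loam: Blend 3 78/354 = 22.0%, Formula K 134/427 = 31.4% → Formula K
Overall: Blend 3 87/367 = 23.7%, Formula K 144/443 = 32.5% → Formula K
Neither sweeps: Blend 3 wins 1 of 2 groups, Formula K wins 1. Formula K wins overall but not every group — no Simpson reversal.

No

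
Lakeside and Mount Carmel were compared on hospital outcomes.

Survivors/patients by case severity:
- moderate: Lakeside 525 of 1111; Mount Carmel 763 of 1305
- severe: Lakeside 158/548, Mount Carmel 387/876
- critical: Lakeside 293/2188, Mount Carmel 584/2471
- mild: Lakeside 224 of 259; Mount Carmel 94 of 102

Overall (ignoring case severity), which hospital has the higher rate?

Moderate: Lakeside 525/1111 = 47.3%, Mount Carmel 763/1305 = 58.5% → Mount Carmel
Severe: Lakeside 158/548 = 28.8%, Mount Carmel 387/876 = 44.2% → Mount Carmel
Critical: Lakeside 293/2188 = 13.4%, Mount Carmel 584/2471 = 23.6% → Mount Carmel
Mild: Lakeside 224/259 = 86.5%, Mount Carmel 94/102 = 92.2% → Mount Carmel
Overall: Lakeside 1200/4106 = 29.2%, Mount Carmel 1828/4754 = 38.5% → Mount Carmel

Mount Carmel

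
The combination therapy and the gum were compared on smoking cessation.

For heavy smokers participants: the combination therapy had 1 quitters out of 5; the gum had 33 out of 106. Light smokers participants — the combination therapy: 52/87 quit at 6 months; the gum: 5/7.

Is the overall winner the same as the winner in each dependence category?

Heavy smokers: the combination therapy 1/5 = 20.0%, the gum 33/106 = 31.1% → the gum
Light smokers: the combination therapy 52/87 = 59.8%, the gum 5/7 = 71.4% → the gum
Overall: the combination therapy 53/92 = 57.6%, the gum 38/113 = 33.6% → the combination therapy
The gum wins each dependence group but the combination therapy wins overall — the comparison reverses. The gum's participants skew toward heavy smokers, which has a lower base rate.

No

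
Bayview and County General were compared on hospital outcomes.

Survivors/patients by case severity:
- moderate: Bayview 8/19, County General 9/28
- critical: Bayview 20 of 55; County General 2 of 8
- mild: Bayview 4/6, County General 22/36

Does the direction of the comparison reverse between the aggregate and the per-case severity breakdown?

Moderate: Bayview 8/19 = 42.1%, County General 9/28 = 32.1% → Bayview
Critical: Bayview 20/55 = 36.4%, County General 2/8 = 25.0% → Bayview
Mild: Bayview 4/6 = 66.7%, County General 22/36 = 61.1% → Bayview
Overall: Bayview 32/80 = 40.0%, County General 33/72 = 45.8% → County General
Bayview wins each case group but County General wins overall — the comparison reverses. Bayview's patients skew toward critical, which has a lower base rate.

Yes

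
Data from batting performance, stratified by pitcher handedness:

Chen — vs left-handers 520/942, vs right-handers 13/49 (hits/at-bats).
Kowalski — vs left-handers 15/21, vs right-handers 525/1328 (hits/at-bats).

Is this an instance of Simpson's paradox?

Yes

Vs left-handers: Chen 520/942 = 55.2%, Kowalski 15/21 = 71.4% → Kowalski
Vs right-handers: Chen 13/49 = 26.5%, Kowalski 525/1328 = 39.5% → Kowalski
Overall: Chen 533/991 = 53.8%, Kowalski 540/1349 = 40.0% → Chen
Kowalski wins each pitcher group but Chen wins overall — the comparison reverses. Kowalski's at-bats skew toward vs right-handers, which has a lower base rate.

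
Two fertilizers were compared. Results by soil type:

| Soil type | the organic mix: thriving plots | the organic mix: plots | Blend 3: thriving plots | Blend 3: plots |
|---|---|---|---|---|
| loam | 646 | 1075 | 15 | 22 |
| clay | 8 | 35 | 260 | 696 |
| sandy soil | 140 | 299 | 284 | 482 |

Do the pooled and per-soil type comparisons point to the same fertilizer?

Loam: the organic mix 646/1075 = 60.1%, Blend 3 15/22 = 68.2% → Blend 3
Clay: the organic mix 8/35 = 22.9%, Blend 3 260/696 = 37.4% → Blend 3
Sandy soil: the organic mix 140/299 = 46.8%, Blend 3 284/482 = 58.9% → Blend 3
Overall: the organic mix 794/1409 = 56.4%, Blend 3 559/1200 = 46.6% → the organic mix
Blend 3 wins each soil group but the organic mix wins overall — the comparison reverses. Blend 3's plots skew toward clay, which has a lower base rate.

No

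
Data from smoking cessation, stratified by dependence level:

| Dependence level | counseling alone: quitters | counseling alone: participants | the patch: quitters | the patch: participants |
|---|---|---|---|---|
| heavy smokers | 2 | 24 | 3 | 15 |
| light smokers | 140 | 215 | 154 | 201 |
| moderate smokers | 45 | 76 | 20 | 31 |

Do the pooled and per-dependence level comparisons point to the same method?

Heavy smokers: counseling alone 2/24 = 8.3%, the patch 3/15 = 20.0% → the patch
Light smokers: counseling alone 140/215 = 65.1%, the patch 154/201 = 76.6% → the patch
Moderate smokers: counseling alone 45/76 = 59.2%, the patch 20/31 = 64.5% → the patch
Overall: counseling alone 187/315 = 59.4%, the patch 177/247 = 71.7% → the patch
The patch wins overall and in every dependence group — no reversal.

Yes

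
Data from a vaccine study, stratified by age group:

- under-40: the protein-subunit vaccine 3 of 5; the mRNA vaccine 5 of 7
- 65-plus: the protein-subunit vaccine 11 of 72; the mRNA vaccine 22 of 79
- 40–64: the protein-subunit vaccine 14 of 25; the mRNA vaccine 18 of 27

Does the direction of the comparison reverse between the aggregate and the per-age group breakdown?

No

Under-40: the protein-subunit vaccine 3/5 = 60.0%, the mRNA vaccine 5/7 = 71.4% → the mRNA vaccine
65-plus: the protein-subunit vaccine 11/72 = 15.3%, the mRNA vaccine 22/79 = 27.8% → the mRNA vaccine
40–64: the protein-subunit vaccine 14/25 = 56.0%, the mRNA vaccine 18/27 = 66.7% → the mRNA vaccine
Overall: the protein-subunit vaccine 28/102 = 27.5%, the mRNA vaccine 45/113 = 39.8% → the mRNA vaccine
The mRNA vaccine wins overall and in every age group — no reversal.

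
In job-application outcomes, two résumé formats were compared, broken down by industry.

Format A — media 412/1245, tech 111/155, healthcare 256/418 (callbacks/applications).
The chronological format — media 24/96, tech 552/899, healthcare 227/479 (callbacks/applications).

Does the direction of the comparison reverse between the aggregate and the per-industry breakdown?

Media: Format A 412/1245 = 33.1%, the chronological format 24/96 = 25.0% → Format A
Tech: Format A 111/155 = 71.6%, the chronological format 552/899 = 61.4% → Format A
Healthcare: Format A 256/418 = 61.2%, the chronological format 227/479 = 47.4% → Format A
Overall: Format A 779/1818 = 42.8%, the chronological format 803/1474 = 54.5% → the chronological format
Format A wins each industry group but the chronological format wins overall — the comparison reverses. Format A's applications skew toward media, which has a lower base rate.

Yes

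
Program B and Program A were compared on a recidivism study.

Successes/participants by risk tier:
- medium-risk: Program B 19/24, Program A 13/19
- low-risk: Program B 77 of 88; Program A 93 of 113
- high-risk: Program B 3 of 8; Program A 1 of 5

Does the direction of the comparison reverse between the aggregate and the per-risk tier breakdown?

No

Medium-risk: Program B 19/24 = 79.2%, Program A 13/19 = 68.4% → Program B
Low-risk: Program B 77/88 = 87.5%, Program A 93/113 = 82.3% → Program B
High-risk: Program B 3/8 = 37.5%, Program A 1/5 = 20.0% → Program B
Overall: Program B 99/120 = 82.5%, Program A 107/137 = 78.1% → Program B
Program B wins overall and in every risk group — no reversal.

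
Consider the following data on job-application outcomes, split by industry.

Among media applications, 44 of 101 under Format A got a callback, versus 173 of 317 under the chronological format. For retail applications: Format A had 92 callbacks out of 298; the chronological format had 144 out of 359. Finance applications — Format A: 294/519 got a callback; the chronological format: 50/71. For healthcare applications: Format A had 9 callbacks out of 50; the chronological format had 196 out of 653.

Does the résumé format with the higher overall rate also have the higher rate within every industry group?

Media: Format A 44/101 = 43.6%, the chronological format 173/317 = 54.6% → the chronological format
Retail: Format A 92/298 = 30.9%, the chronological format 144/359 = 40.1% → the chronological format
Finance: Format A 294/519 = 56.6%, the chronological format 50/71 = 70.4% → the chronological format
Healthcare: Format A 9/50 = 18.0%, the chronological format 196/653 = 30.0% → the chronological format
Overall: Format A 439/968 = 45.4%, the chronological format 563/1400 = 40.2% → Format A
The chronological format wins each industry group but Format A wins overall — the comparison reverses. The chronological format's applications skew toward healthcare, which has a lower base rate.

No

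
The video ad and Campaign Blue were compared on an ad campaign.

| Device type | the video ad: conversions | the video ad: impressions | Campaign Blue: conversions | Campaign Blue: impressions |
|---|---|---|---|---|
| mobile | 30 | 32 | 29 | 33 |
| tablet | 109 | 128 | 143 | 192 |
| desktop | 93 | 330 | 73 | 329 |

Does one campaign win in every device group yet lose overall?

No

Mobile: the video ad 30/32 = 93.8%, Campaign Blue 29/33 = 87.9% → the video ad
Tablet: the video ad 109/128 = 85.2%, Campaign Blue 143/192 = 74.5% → the video ad
Desktop: the video ad 93/330 = 28.2%, Campaign Blue 73/329 = 22.2% → the video ad
Overall: the video ad 232/490 = 47.3%, Campaign Blue 245/554 = 44.2% → the video ad
The video ad wins overall and in every device group — no reversal.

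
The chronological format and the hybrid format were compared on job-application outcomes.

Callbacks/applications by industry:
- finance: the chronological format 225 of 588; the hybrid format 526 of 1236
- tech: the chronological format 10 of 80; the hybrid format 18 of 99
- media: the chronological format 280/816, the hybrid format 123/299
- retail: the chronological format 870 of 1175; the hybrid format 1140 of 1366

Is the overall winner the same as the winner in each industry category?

Yes

Finance: the chronological format 225/588 = 38.3%, the hybrid format 526/1236 = 42.6% → the hybrid format
Tech: the chronological format 10/80 = 12.5%, the hybrid format 18/99 = 18.2% → the hybrid format
Media: the chronological format 280/816 = 34.3%, the hybrid format 123/299 = 41.1% → the hybrid format
Retail: the chronological format 870/1175 = 74.0%, the hybrid format 1140/1366 = 83.5% → the hybrid format
Overall: the chronological format 1385/2659 = 52.1%, the hybrid format 1807/3000 = 60.2% → the hybrid format
The hybrid format wins overall and in every industry group — no reversal.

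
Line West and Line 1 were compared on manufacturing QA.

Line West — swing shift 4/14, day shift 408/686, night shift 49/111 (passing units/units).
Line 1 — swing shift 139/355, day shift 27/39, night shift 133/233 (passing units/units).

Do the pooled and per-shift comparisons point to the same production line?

Swing shift: Line West 4/14 = 28.6%, Line 1 139/355 = 39.2% → Line 1
Day shift: Line West 408/686 = 59.5%, Line 1 27/39 = 69.2% → Line 1
Night shift: Line West 49/111 = 44.1%, Line 1 133/233 = 57.1% → Line 1
Overall: Line West 461/811 = 56.8%, Line 1 299/627 = 47.7% → Line West
Line 1 wins each shift group but Line West wins overall — the comparison reverses. Line 1's units skew toward swing shift, which has a lower base rate.

No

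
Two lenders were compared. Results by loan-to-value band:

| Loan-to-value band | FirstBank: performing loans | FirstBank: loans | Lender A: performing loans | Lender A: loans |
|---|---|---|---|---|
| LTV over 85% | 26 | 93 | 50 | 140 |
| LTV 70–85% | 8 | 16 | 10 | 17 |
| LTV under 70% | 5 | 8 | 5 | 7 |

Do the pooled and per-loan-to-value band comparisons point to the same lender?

LTV over 85%: FirstBank 26/93 = 28.0%, Lender A 50/140 = 35.7% → Lender A
LTV 70–85%: FirstBank 8/16 = 50.0%, Lender A 10/17 = 58.8% → Lender A
LTV under 70%: FirstBank 5/8 = 62.5%, Lender A 5/7 = 71.4% → Lender A
Overall: FirstBank 39/117 = 33.3%, Lender A 65/164 = 39.6% → Lender A
Lender A wins overall and in every loan-to-value group — no reversal.

Yes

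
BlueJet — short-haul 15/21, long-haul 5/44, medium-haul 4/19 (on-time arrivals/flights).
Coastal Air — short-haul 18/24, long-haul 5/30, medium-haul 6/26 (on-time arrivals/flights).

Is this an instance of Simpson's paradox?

No

Short-haul: BlueJet 15/21 = 71.4%, Coastal Air 18/24 = 75.0% → Coastal Air
Long-haul: BlueJet 5/44 = 11.4%, Coastal Air 5/30 = 16.7% → Coastal Air
Medium-haul: BlueJet 4/19 = 21.1%, Coastal Air 6/26 = 23.1% → Coastal Air
Overall: BlueJet 24/84 = 28.6%, Coastal Air 29/80 = 36.2% → Coastal Air
Coastal Air wins overall and in every route group — no reversal.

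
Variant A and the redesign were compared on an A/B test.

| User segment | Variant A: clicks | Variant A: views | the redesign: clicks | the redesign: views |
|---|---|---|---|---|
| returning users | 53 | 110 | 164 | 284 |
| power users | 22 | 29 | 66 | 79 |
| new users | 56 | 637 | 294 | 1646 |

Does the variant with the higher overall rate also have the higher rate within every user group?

Yes

Returning users: Variant A 53/110 = 48.2%, the redesign 164/284 = 57.7% → the redesign
Power users: Variant A 22/29 = 75.9%, the redesign 66/79 = 83.5% → the redesign
New users: Variant A 56/637 = 8.8%, the redesign 294/1646 = 17.9% → the redesign
Overall: Variant A 131/776 = 16.9%, the redesign 524/2009 = 26.1% → the redesign
The redesign wins overall and in every user group — no reversal.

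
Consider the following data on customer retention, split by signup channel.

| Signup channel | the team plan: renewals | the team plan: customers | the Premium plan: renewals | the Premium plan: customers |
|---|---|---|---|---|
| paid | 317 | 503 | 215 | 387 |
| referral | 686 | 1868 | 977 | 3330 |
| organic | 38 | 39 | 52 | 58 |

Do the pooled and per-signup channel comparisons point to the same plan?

Yes

Paid: the team plan 317/503 = 63.0%, the Premium plan 215/387 = 55.6% → the team plan
Referral: the team plan 686/1868 = 36.7%, the Premium plan 977/3330 = 29.3% → the team plan
Organic: the team plan 38/39 = 97.4%, the Premium plan 52/58 = 89.7% → the team plan
Overall: the team plan 1041/2410 = 43.2%, the Premium plan 1244/3775 = 33.0% → the team plan
The team plan wins overall and in every signup group — no reversal.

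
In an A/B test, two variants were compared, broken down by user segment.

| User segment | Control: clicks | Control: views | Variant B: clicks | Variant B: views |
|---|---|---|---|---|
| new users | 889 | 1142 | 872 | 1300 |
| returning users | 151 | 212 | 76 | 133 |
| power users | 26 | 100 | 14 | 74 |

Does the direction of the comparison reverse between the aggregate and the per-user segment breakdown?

New users: Control 889/1142 = 77.8%, Variant B 872/1300 = 67.1% → Control
Returning users: Control 151/212 = 71.2%, Variant B 76/133 = 57.1% → Control
Power users: Control 26/100 = 26.0%, Variant B 14/74 = 18.9% → Control
Overall: Control 1066/1454 = 73.3%, Variant B 962/1507 = 63.8% → Control
Control wins overall and in every user group — no reversal.

No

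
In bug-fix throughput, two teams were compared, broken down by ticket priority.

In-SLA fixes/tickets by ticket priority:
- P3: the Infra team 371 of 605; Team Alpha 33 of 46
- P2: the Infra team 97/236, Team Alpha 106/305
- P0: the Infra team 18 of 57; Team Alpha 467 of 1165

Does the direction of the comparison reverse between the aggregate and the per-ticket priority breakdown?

No

P3: the Infra team 371/605 = 61.3%, Team Alpha 33/46 = 71.7% → Team Alpha
P2: the Infra team 97/236 = 41.1%, Team Alpha 106/305 = 34.8% → the Infra team
P0: the Infra team 18/57 = 31.6%, Team Alpha 467/1165 = 40.1% → Team Alpha
Overall: the Infra team 486/898 = 54.1%, Team Alpha 606/1516 = 40.0% → the Infra team
Neither sweeps: the Infra team wins 1 of 3 groups, Team Alpha wins 2. The Infra team wins overall but not every group — no Simpson reversal.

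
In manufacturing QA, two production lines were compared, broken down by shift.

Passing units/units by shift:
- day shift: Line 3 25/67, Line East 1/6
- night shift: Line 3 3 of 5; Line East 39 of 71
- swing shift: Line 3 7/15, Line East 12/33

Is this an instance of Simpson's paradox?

Yes

Day shift: Line 3 25/67 = 37.3%, Line East 1/6 = 16.7% → Line 3
Night shift: Line 3 3/5 = 60.0%, Line East 39/71 = 54.9% → Line 3
Swing shift: Line 3 7/15 = 46.7%, Line East 12/33 = 36.4% → Line 3
Overall: Line 3 35/87 = 40.2%, Line East 52/110 = 47.3% → Line East
Line 3 wins each shift group but Line East wins overall — the comparison reverses. Line 3's units skew toward day shift, which has a lower base rate.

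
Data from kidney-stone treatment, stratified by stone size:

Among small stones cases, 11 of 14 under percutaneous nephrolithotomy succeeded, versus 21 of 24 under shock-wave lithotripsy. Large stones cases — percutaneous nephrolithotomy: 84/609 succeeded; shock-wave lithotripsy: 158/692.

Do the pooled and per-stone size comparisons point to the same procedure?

Yes

Small stones: percutaneous nephrolithotomy 11/14 = 78.6%, shock-wave lithotripsy 21/24 = 87.5% → shock-wave lithotripsy
Large stones: percutaneous nephrolithotomy 84/609 = 13.8%, shock-wave lithotripsy 158/692 = 22.8% → shock-wave lithotripsy
Overall: percutaneous nephrolithotomy 95/623 = 15.2%, shock-wave lithotripsy 179/716 = 25.0% → shock-wave lithotripsy
Shock-wave lithotripsy wins overall and in every stone group — no reversal.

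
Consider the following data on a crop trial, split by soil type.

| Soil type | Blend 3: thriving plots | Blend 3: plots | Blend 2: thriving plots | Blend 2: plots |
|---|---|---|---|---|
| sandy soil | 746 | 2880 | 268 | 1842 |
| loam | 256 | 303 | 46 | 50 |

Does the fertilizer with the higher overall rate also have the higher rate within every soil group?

No

Sandy soil: Blend 3 746/2880 = 25.9%, Blend 2 268/1842 = 14.5% → Blend 3
Loam: Blend 3 256/303 = 84.5%, Blend 2 46/50 = 92.0% → Blend 2
Overall: Blend 3 1002/3183 = 31.5%, Blend 2 314/1892 = 16.6% → Blend 3
Neither sweeps: Blend 3 wins 1 of 2 groups, Blend 2 wins 1. Blend 3 wins overall but not every group — no Simpson reversal.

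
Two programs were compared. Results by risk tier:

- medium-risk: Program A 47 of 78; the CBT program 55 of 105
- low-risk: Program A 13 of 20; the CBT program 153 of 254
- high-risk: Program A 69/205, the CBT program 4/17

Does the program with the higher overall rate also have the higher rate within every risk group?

Medium-risk: Program A 47/78 = 60.3%, the CBT program 55/105 = 52.4% → Program A
Low-risk: Program A 13/20 = 65.0%, the CBT program 153/254 = 60.2% → Program A
High-risk: Program A 69/205 = 33.7%, the CBT program 4/17 = 23.5% → Program A
Overall: Program A 129/303 = 42.6%, the CBT program 212/376 = 56.4% → the CBT program
Program A wins each risk group but the CBT program wins overall — the comparison reverses. Program A's participants skew toward high-risk, which has a lower base rate.

No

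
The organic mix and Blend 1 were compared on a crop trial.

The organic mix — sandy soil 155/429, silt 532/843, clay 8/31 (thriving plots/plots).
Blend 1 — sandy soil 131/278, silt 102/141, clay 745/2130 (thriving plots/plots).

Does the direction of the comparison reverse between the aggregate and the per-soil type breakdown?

Sandy soil: the organic mix 155/429 = 36.1%, Blend 1 131/278 = 47.1% → Blend 1
Silt: the organic mix 532/843 = 63.1%, Blend 1 102/141 = 72.3% → Blend 1
Clay: the organic mix 8/31 = 25.8%, Blend 1 745/2130 = 35.0% → Blend 1
Overall: the organic mix 695/1303 = 53.3%, Blend 1 978/2549 = 38.4% → the organic mix
Blend 1 wins each soil group but the organic mix wins overall — the comparison reverses. Blend 1's plots skew toward clay, which has a lower base rate.

Yes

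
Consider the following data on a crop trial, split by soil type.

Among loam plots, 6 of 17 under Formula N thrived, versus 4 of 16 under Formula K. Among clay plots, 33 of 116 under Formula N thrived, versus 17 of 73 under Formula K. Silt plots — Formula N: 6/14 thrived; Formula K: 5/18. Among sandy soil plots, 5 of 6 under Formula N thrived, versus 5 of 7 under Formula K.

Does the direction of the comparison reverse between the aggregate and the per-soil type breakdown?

Loam: Formula N 6/17 = 35.3%, Formula K 4/16 = 25.0% → Formula N
Clay: Formula N 33/116 = 28.4%, Formula K 17/73 = 23.3% → Formula N
Silt: Formula N 6/14 = 42.9%, Formula K 5/18 = 27.8% → Formula N
Sandy soil: Formula N 5/6 = 83.3%, Formula K 5/7 = 71.4% → Formula N
Overall: Formula N 50/153 = 32.7%, Formula K 31/114 = 27.2% → Formula N
Formula N wins overall and in every soil group — no reversal.

No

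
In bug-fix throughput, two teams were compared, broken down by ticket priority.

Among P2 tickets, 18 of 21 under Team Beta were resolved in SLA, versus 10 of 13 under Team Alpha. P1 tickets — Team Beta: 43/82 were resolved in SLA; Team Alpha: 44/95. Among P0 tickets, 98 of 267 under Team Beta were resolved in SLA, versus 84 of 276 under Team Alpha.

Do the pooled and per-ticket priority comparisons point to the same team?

Yes

P2: Team Beta 18/21 = 85.7%, Team Alpha 10/13 = 76.9% → Team Beta
P1: Team Beta 43/82 = 52.4%, Team Alpha 44/95 = 46.3% → Team Beta
P0: Team Beta 98/267 = 36.7%, Team Alpha 84/276 = 30.4% → Team Beta
Overall: Team Beta 159/370 = 43.0%, Team Alpha 138/384 = 35.9% → Team Beta
Team Beta wins overall and in every ticket group — no reversal.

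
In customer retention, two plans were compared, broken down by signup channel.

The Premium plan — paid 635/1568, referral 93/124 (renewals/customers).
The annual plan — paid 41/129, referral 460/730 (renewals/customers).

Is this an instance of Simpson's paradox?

Paid: the Premium plan 635/1568 = 40.5%, the annual plan 41/129 = 31.8% → the Premium plan
Referral: the Premium plan 93/124 = 75.0%, the annual plan 460/730 = 63.0% → the Premium plan
Overall: the Premium plan 728/1692 = 43.0%, the annual plan 501/859 = 58.3% → the annual plan
The Premium plan wins each signup group but the annual plan wins overall — the comparison reverses. The Premium plan's customers skew toward paid, which has a lower base rate.

Yes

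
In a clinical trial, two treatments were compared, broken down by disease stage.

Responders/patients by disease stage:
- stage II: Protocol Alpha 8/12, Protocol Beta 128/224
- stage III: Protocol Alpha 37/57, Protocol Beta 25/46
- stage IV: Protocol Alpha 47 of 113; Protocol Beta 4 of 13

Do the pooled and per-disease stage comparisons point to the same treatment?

No

Stage II: Protocol Alpha 8/12 = 66.7%, Protocol Beta 128/224 = 57.1% → Protocol Alpha
Stage III: Protocol Alpha 37/57 = 64.9%, Protocol Beta 25/46 = 54.3% → Protocol Alpha
Stage IV: Protocol Alpha 47/113 = 41.6%, Protocol Beta 4/13 = 30.8% → Protocol Alpha
Overall: Protocol Alpha 92/182 = 50.5%, Protocol Beta 157/283 = 55.5% → Protocol Beta
Protocol Alpha wins each disease group but Protocol Beta wins overall — the comparison reverses. Protocol Alpha's patients skew toward stage IV, which has a lower base rate.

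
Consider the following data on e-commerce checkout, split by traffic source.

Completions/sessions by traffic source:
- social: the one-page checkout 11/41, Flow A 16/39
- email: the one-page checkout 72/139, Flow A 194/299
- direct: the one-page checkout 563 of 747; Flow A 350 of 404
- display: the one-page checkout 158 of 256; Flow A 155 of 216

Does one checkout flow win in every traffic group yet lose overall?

Social: the one-page checkout 11/41 = 26.8%, Flow A 16/39 = 41.0% → Flow A
Email: the one-page checkout 72/139 = 51.8%, Flow A 194/299 = 64.9% → Flow A
Direct: the one-page checkout 563/747 = 75.4%, Flow A 350/404 = 86.6% → Flow A
Display: the one-page checkout 158/256 = 61.7%, Flow A 155/216 = 71.8% → Flow A
Overall: the one-page checkout 804/1183 = 68.0%, Flow A 715/958 = 74.6% → Flow A
Flow A wins overall and in every traffic group — no reversal.

No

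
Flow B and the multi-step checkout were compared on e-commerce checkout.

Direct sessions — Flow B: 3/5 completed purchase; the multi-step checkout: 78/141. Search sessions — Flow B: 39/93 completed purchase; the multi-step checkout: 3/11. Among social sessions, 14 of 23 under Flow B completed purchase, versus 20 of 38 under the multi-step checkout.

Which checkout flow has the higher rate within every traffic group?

Flow B

Direct: Flow B 3/5 = 60.0%, the multi-step checkout 78/141 = 55.3% → Flow B
Search: Flow B 39/93 = 41.9%, the multi-step checkout 3/11 = 27.3% → Flow B
Social: Flow B 14/23 = 60.9%, the multi-step checkout 20/38 = 52.6% → Flow B
Flow B has the higher rate in all 3 groups.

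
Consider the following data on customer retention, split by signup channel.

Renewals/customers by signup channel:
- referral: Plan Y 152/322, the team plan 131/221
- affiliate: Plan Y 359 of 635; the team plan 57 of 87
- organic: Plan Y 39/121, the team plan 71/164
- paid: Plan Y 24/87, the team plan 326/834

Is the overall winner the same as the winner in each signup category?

No

Referral: Plan Y 152/322 = 47.2%, the team plan 131/221 = 59.3% → the team plan
Affiliate: Plan Y 359/635 = 56.5%, the team plan 57/87 = 65.5% → the team plan
Organic: Plan Y 39/121 = 32.2%, the team plan 71/164 = 43.3% → the team plan
Paid: Plan Y 24/87 = 27.6%, the team plan 326/834 = 39.1% → the team plan
Overall: Plan Y 574/1165 = 49.3%, the team plan 585/1306 = 44.8% → Plan Y
The team plan wins each signup group but Plan Y wins overall — the comparison reverses. The team plan's customers skew toward paid, which has a lower base rate.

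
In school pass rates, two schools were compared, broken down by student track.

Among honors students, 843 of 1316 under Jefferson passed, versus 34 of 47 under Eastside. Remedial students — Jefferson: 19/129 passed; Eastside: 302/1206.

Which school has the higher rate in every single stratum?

Honors: Jefferson 843/1316 = 64.1%, Eastside 34/47 = 72.3% → Eastside
Remedial: Jefferson 19/129 = 14.7%, Eastside 302/1206 = 25.0% → Eastside
Eastside has the higher rate in both groups.

Eastside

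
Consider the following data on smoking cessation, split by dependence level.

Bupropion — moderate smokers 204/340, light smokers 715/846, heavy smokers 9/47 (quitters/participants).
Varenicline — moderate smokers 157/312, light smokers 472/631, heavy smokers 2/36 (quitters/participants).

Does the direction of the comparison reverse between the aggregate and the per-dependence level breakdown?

Moderate smokers: bupropion 204/340 = 60.0%, varenicline 157/312 = 50.3% → bupropion
Light smokers: bupropion 715/846 = 84.5%, varenicline 472/631 = 74.8% → bupropion
Heavy smokers: bupropion 9/47 = 19.1%, varenicline 2/36 = 5.6% → bupropion
Overall: bupropion 928/1233 = 75.3%, varenicline 631/979 = 64.5% → bupropion
Bupropion wins overall and in every dependence group — no reversal.

No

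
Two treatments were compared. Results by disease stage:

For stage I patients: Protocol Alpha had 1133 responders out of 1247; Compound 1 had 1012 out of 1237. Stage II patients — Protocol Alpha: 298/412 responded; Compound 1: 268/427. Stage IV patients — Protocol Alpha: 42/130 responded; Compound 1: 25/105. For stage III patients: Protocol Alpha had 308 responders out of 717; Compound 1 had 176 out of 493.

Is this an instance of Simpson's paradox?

Stage I: Protocol Alpha 1133/1247 = 90.9%, Compound 1 1012/1237 = 81.8% → Protocol Alpha
Stage II: Protocol Alpha 298/412 = 72.3%, Compound 1 268/427 = 62.8% → Protocol Alpha
Stage IV: Protocol Alpha 42/130 = 32.3%, Compound 1 25/105 = 23.8% → Protocol Alpha
Stage III: Protocol Alpha 308/717 = 43.0%, Compound 1 176/493 = 35.7% → Protocol Alpha
Overall: Protocol Alpha 1781/2506 = 71.1%, Compound 1 1481/2262 = 65.5% → Protocol Alpha
Protocol Alpha wins overall and in every disease group — no reversal.

No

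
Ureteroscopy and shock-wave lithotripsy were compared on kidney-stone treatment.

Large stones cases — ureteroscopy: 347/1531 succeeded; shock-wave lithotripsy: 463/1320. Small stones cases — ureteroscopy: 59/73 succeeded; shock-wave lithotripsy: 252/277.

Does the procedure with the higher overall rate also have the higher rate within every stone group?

Yes

Large stones: ureteroscopy 347/1531 = 22.7%, shock-wave lithotripsy 463/1320 = 35.1% → shock-wave lithotripsy
Small stones: ureteroscopy 59/73 = 80.8%, shock-wave lithotripsy 252/277 = 91.0% → shock-wave lithotripsy
Overall: ureteroscopy 406/1604 = 25.3%, shock-wave lithotripsy 715/1597 = 44.8% → shock-wave lithotripsy
Shock-wave lithotripsy wins overall and in every stone group — no reversal.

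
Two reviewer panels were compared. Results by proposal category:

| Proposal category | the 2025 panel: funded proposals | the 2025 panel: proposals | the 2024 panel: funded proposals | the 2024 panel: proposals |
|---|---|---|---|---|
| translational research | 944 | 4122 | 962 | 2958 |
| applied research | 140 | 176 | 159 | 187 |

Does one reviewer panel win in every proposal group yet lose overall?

No

Translational research: the 2025 panel 944/4122 = 22.9%, the 2024 panel 962/2958 = 32.5% → the 2024 panel
Applied research: the 2025 panel 140/176 = 79.5%, the 2024 panel 159/187 = 85.0% → the 2024 panel
Overall: the 2025 panel 1084/4298 = 25.2%, the 2024 panel 1121/3145 = 35.6% → the 2024 panel
The 2024 panel wins overall and in every proposal group — no reversal.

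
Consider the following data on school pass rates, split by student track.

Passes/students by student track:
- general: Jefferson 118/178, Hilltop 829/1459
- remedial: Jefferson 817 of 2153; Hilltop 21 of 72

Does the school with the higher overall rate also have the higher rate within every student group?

General: Jefferson 118/178 = 66.3%, Hilltop 829/1459 = 56.8% → Jefferson
Remedial: Jefferson 817/2153 = 37.9%, Hilltop 21/72 = 29.2% → Jefferson
Overall: Jefferson 935/2331 = 40.1%, Hilltop 850/1531 = 55.5% → Hilltop
Jefferson wins each student group but Hilltop wins overall — the comparison reverses. Jefferson's students skew toward remedial, which has a lower base rate.

No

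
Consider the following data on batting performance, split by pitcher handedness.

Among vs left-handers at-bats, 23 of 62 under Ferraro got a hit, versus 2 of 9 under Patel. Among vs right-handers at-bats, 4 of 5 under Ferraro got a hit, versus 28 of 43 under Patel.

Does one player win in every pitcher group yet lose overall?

Yes

Vs left-handers: Ferraro 23/62 = 37.1%, Patel 2/9 = 22.2% → Ferraro
Vs right-handers: Ferraro 4/5 = 80.0%, Patel 28/43 = 65.1% → Ferraro
Overall: Ferraro 27/67 = 40.3%, Patel 30/52 = 57.7% → Patel
Ferraro wins each pitcher group but Patel wins overall — the comparison reverses. Ferraro's at-bats skew toward vs left-handers, which has a lower base rate.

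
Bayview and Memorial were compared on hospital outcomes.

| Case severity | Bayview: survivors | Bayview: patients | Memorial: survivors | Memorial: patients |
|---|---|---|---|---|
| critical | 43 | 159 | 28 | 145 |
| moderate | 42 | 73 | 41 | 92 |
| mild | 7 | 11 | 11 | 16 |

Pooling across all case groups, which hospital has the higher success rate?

Critical: Bayview 43/159 = 27.0%, Memorial 28/145 = 19.3% → Bayview
Moderate: Bayview 42/73 = 57.5%, Memorial 41/92 = 44.6% → Bayview
Mild: Bayview 7/11 = 63.6%, Memorial 11/16 = 68.8% → Memorial
Overall: Bayview 92/243 = 37.9%, Memorial 80/253 = 31.6% → Bayview
(Neither sweeps every case group, but Bayview has the higher pooled rate.)

Bayview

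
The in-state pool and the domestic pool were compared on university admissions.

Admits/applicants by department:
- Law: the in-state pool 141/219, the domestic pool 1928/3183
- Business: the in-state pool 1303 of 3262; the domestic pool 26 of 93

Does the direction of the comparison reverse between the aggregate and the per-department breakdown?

Law: the in-state pool 141/219 = 64.4%, the domestic pool 1928/3183 = 60.6% → the in-state pool
Business: the in-state pool 1303/3262 = 39.9%, the domestic pool 26/93 = 28.0% → the in-state pool
Overall: the in-state pool 1444/3481 = 41.5%, the domestic pool 1954/3276 = 59.6% → the domestic pool
The in-state pool wins each department group but the domestic pool wins overall — the comparison reverses. The in-state pool's applicants skew toward Business, which has a lower base rate.

Yes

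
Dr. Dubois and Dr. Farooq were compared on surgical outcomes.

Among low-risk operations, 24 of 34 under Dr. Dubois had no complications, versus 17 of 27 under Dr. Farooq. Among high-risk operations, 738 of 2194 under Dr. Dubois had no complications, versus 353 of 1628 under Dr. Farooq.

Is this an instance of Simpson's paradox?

Low-risk: Dr. Dubois 24/34 = 70.6%, Dr. Farooq 17/27 = 63.0% → Dr. Dubois
High-risk: Dr. Dubois 738/2194 = 33.6%, Dr. Farooq 353/1628 = 21.7% → Dr. Dubois
Overall: Dr. Dubois 762/2228 = 34.2%, Dr. Farooq 370/1655 = 22.4% → Dr. Dubois
Dr. Dubois wins overall and in every patient risk group — no reversal.

No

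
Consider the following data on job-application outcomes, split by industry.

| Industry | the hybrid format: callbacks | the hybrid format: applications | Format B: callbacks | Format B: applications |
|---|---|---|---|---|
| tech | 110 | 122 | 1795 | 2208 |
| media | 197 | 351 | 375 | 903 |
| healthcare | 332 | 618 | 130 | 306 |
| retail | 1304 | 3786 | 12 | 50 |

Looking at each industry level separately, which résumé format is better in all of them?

Tech: the hybrid format 110/122 = 90.2%, Format B 1795/2208 = 81.3% → the hybrid format
Media: the hybrid format 197/351 = 56.1%, Format B 375/903 = 41.5% → the hybrid format
Healthcare: the hybrid format 332/618 = 53.7%, Format B 130/306 = 42.5% → the hybrid format
Retail: the hybrid format 1304/3786 = 34.4%, Format B 12/50 = 24.0% → the hybrid format
The hybrid format has the higher rate in all 4 groups.

the hybrid format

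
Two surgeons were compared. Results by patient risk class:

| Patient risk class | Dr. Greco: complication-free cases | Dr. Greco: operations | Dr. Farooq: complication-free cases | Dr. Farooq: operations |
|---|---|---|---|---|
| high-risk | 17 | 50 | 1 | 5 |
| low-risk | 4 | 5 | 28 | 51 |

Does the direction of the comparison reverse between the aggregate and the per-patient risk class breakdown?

Yes

High-risk: Dr. Greco 17/50 = 34.0%, Dr. Farooq 1/5 = 20.0% → Dr. Greco
Low-risk: Dr. Greco 4/5 = 80.0%, Dr. Farooq 28/51 = 54.9% → Dr. Greco
Overall: Dr. Greco 21/55 = 38.2%, Dr. Farooq 29/56 = 51.8% → Dr. Farooq
Dr. Greco wins each patient risk group but Dr. Farooq wins overall — the comparison reverses. Dr. Greco's operations skew toward high-risk, which has a lower base rate.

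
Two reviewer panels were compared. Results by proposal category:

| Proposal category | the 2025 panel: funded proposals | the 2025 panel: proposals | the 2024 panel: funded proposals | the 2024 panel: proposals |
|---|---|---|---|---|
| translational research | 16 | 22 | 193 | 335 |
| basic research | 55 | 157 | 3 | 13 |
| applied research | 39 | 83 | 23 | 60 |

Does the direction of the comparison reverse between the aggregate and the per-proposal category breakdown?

Translational research: the 2025 panel 16/22 = 72.7%, the 2024 panel 193/335 = 57.6% → the 2025 panel
Basic research: the 2025 panel 55/157 = 35.0%, the 2024 panel 3/13 = 23.1% → the 2025 panel
Applied research: the 2025 panel 39/83 = 47.0%, the 2024 panel 23/60 = 38.3% → the 2025 panel
Overall: the 2025 panel 110/262 = 42.0%, the 2024 panel 219/408 = 53.7% → the 2024 panel
The 2025 panel wins each proposal group but the 2024 panel wins overall — the comparison reverses. The 2025 panel's proposals skew toward basic research, which has a lower base rate.

Yes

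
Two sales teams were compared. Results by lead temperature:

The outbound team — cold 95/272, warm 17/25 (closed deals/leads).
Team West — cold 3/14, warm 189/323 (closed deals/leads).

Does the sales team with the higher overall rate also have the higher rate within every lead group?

No

Cold: the outbound team 95/272 = 34.9%, Team West 3/14 = 21.4% → the outbound team
Warm: the outbound team 17/25 = 68.0%, Team West 189/323 = 58.5% → the outbound team
Overall: the outbound team 112/297 = 37.7%, Team West 192/337 = 57.0% → Team West
The outbound team wins each lead group but Team West wins overall — the comparison reverses. The outbound team's leads skew toward cold, which has a lower base rate.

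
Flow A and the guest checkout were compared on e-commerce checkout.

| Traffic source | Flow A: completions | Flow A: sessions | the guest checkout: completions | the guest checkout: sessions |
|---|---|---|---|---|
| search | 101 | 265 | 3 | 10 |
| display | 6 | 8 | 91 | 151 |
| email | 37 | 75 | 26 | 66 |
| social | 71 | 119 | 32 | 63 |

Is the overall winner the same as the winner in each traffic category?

Search: Flow A 101/265 = 38.1%, the guest checkout 3/10 = 30.0% → Flow A
Display: Flow A 6/8 = 75.0%, the guest checkout 91/151 = 60.3% → Flow A
Email: Flow A 37/75 = 49.3%, the guest checkout 26/66 = 39.4% → Flow A
Social: Flow A 71/119 = 59.7%, the guest checkout 32/63 = 50.8% → Flow A
Overall: Flow A 215/467 = 46.0%, the guest checkout 152/290 = 52.4% → the guest checkout
Flow A wins each traffic group but the guest checkout wins overall — the comparison reverses. Flow A's sessions skew toward search, which has a lower base rate.

No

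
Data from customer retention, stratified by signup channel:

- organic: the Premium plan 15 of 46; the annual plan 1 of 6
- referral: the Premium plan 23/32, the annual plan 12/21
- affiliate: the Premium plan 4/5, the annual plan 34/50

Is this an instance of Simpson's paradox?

Organic: the Premium plan 15/46 = 32.6%, the annual plan 1/6 = 16.7% → the Premium plan
Referral: the Premium plan 23/32 = 71.9%, the annual plan 12/21 = 57.1% → the Premium plan
Affiliate: the Premium plan 4/5 = 80.0%, the annual plan 34/50 = 68.0% → the Premium plan
Overall: the Premium plan 42/83 = 50.6%, the annual plan 47/77 = 61.0% → the annual plan
The Premium plan wins each signup group but the annual plan wins overall — the comparison reverses. The Premium plan's customers skew toward organic, which has a lower base rate.

Yes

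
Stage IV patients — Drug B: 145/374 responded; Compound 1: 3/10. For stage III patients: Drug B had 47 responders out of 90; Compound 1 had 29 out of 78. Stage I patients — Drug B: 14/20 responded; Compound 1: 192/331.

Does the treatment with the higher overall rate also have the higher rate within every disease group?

Stage IV: Drug B 145/374 = 38.8%, Compound 1 3/10 = 30.0% → Drug B
Stage III: Drug B 47/90 = 52.2%, Compound 1 29/78 = 37.2% → Drug B
Stage I: Drug B 14/20 = 70.0%, Compound 1 192/331 = 58.0% → Drug B
Overall: Drug B 206/484 = 42.6%, Compound 1 224/419 = 53.5% → Compound 1
Drug B wins each disease group but Compound 1 wins overall — the comparison reverses. Drug B's patients skew toward stage IV, which has a lower base rate.

No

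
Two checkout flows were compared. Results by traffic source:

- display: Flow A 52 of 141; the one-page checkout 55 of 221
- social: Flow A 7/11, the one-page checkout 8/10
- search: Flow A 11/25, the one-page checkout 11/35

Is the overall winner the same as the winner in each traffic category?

No

Display: Flow A 52/141 = 36.9%, the one-page checkout 55/221 = 24.9% → Flow A
Social: Flow A 7/11 = 63.6%, the one-page checkout 8/10 = 80.0% → the one-page checkout
Search: Flow A 11/25 = 44.0%, the one-page checkout 11/35 = 31.4% → Flow A
Overall: Flow A 70/177 = 39.5%, the one-page checkout 74/266 = 27.8% → Flow A
Neither sweeps: Flow A wins 2 of 3 groups, the one-page checkout wins 1. Flow A wins overall but not every group — no Simpson reversal.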